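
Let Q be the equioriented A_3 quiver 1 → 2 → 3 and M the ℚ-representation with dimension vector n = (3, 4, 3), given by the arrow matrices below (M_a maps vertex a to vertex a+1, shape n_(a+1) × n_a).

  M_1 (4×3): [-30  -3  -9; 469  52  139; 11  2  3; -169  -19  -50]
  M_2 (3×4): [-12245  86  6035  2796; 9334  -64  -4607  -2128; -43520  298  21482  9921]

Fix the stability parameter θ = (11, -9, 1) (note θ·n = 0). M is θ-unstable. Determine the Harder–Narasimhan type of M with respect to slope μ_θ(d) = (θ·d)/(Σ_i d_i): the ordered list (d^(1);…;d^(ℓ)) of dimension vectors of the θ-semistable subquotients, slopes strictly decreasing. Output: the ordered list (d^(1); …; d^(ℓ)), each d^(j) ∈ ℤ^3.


Interval decomposition of M: I[1,1], I[1,3]^2, I[2,2], I[2,3].
HN type (ℓ=3): μ^(1)=11; μ^(2)=1; μ^(3)=-9

((1, 0, 0); (2, 2, 3); (0, 2, 0))


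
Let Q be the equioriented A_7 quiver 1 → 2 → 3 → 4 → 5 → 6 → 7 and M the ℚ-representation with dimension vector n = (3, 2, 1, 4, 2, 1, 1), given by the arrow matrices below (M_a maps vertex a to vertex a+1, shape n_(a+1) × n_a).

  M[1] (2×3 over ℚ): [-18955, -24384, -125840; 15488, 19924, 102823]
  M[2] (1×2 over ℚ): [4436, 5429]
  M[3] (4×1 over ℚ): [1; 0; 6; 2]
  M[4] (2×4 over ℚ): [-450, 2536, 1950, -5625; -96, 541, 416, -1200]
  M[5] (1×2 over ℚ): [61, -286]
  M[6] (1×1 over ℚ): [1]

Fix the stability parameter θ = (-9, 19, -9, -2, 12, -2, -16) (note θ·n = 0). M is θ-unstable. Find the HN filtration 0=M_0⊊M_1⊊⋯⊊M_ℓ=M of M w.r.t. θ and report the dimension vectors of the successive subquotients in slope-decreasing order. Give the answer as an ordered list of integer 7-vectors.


Via rank(M_{q-1}∘⋯∘M_p): M ≅ I[1,1], I[1,2], I[1,4], I[4,4], I[4,5], I[4,7].
μ_θ-semistable layers: μ^(1)=19; μ^(2)=12; μ^(3)=8/3; μ^(4)=-2; μ^(5)=-9

((0, 1, 0, 0, 0, 0, 0); (0, 0, 0, 0, 1, 0, 0); (0, 1, 1, 1, 0, 0, 0); (0, 0, 0, 3, 1, 1, 1); (3, 0, 0, 0, 0, 0, 0))


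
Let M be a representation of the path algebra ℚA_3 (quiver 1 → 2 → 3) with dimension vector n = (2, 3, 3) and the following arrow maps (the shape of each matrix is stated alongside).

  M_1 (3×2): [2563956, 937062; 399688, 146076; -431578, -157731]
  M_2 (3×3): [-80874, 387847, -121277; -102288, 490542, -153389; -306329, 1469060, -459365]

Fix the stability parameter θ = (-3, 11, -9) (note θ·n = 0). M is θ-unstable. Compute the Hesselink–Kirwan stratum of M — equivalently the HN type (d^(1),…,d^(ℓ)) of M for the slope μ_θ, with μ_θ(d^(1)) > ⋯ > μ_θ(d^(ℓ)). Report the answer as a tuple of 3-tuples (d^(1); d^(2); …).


Barcode: M ≅ I[1,1], I[1,3], I[2,3]^2. HN layers by μ_θ (2 steps, strictly decreasing):
  μ^(1)=1; μ^(2)=-3

((0, 3, 3); (2, 0, 0))


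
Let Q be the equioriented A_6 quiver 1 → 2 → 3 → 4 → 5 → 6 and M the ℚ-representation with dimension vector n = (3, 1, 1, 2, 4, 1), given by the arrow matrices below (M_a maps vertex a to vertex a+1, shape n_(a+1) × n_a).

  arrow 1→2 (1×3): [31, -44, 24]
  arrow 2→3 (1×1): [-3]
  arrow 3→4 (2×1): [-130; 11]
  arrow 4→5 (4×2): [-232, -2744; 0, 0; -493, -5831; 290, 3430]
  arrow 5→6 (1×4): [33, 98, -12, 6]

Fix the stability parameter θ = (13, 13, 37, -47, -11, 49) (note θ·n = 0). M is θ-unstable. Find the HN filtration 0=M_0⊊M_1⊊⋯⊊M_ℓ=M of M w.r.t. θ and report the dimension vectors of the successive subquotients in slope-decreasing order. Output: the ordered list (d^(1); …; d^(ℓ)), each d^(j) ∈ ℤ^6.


Via rank(M_{q-1}∘⋯∘M_p): M ≅ I[1,1]^2, I[1,5], I[4,4], I[5,5]^2, I[5,6].
μ_θ-semistable layers: μ^(1)=49; μ^(2)=13; μ^(3)=1; μ^(4)=-11; μ^(5)=-47

((0, 0, 0, 0, 0, 1); (2, 0, 0, 0, 0, 0); (1, 1, 1, 1, 1, 0); (0, 0, 0, 0, 3, 0); (0, 0, 0, 1, 0, 0))


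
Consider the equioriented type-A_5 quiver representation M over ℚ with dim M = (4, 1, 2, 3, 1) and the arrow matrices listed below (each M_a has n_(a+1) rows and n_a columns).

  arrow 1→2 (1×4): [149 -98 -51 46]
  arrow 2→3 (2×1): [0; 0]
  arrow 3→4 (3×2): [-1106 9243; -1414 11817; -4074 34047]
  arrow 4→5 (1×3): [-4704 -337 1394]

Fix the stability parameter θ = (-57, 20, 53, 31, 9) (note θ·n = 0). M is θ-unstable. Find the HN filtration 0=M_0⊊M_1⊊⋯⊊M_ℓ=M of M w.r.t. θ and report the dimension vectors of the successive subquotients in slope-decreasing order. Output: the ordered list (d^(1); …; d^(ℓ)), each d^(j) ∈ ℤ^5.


Via rank(M_{q-1}∘⋯∘M_p): M ≅ I[1,1]^3, I[1,2], I[3,3], I[3,5], I[4,4]^2.
μ_θ-semistable layers: μ^(1)=53; μ^(2)=31; μ^(3)=20; μ^(4)=-57

((0, 0, 1, 0, 0); (0, 0, 1, 3, 1); (0, 1, 0, 0, 0); (4, 0, 0, 0, 0))


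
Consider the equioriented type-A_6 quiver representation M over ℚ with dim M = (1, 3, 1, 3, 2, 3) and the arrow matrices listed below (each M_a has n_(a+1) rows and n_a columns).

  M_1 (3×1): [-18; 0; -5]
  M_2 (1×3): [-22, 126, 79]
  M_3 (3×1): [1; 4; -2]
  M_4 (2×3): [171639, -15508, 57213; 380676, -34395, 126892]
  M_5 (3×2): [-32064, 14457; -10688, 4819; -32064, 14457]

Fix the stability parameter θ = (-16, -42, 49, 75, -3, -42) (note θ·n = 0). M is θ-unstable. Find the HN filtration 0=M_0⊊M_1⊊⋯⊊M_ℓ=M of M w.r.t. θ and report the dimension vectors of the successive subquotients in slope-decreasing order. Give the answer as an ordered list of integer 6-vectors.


Via rank(M_{q-1}∘⋯∘M_p): M ≅ I[1,5], I[2,2]^2, I[4,4], I[4,6], I[6,6]^2.
μ_θ-semistable layers: μ^(1)=75; μ^(2)=121/3; μ^(3)=10; μ^(4)=-29; μ^(5)=-42

((0, 0, 0, 1, 0, 0); (0, 0, 1, 1, 1, 0); (0, 0, 0, 1, 1, 1); (1, 1, 0, 0, 0, 0); (0, 2, 0, 0, 0, 2))


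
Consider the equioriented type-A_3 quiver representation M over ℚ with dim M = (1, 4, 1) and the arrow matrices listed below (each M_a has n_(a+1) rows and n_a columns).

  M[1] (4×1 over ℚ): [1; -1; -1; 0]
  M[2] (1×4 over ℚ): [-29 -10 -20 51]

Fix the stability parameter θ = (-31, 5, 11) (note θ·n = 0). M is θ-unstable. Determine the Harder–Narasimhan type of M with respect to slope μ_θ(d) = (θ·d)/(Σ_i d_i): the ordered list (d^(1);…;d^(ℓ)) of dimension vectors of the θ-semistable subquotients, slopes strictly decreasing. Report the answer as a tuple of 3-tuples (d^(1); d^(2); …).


Barcode: M ≅ I[1,3], I[2,2]^3. HN layers by μ_θ (3 steps, strictly decreasing):
  μ^(1)=11; μ^(2)=5; μ^(3)=-31

((0, 0, 1); (0, 4, 0); (1, 0, 0))


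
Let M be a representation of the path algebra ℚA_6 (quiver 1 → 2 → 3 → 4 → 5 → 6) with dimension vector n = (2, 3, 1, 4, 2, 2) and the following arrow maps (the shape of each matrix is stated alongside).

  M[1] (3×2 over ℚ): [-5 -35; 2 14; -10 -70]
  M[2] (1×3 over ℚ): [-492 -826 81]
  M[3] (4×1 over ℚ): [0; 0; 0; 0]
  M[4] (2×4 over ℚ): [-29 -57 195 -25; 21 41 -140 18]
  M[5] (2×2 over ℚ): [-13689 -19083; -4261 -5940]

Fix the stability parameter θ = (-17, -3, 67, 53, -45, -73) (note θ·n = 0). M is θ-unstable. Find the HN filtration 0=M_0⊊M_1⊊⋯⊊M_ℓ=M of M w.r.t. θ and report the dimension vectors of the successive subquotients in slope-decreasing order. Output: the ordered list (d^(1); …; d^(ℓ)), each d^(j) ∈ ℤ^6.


Via rank(M_{q-1}∘⋯∘M_p): M ≅ I[1,1], I[1,3], I[2,2]^2, I[4,4]^2, I[4,6]^2.
μ_θ-semistable layers: μ^(1)=67; μ^(2)=53; μ^(3)=-3; μ^(4)=-17; μ^(5)=-65/3

((0, 0, 1, 0, 0, 0); (0, 0, 0, 2, 0, 0); (0, 3, 0, 0, 0, 0); (2, 0, 0, 0, 0, 0); (0, 0, 0, 2, 2, 2))


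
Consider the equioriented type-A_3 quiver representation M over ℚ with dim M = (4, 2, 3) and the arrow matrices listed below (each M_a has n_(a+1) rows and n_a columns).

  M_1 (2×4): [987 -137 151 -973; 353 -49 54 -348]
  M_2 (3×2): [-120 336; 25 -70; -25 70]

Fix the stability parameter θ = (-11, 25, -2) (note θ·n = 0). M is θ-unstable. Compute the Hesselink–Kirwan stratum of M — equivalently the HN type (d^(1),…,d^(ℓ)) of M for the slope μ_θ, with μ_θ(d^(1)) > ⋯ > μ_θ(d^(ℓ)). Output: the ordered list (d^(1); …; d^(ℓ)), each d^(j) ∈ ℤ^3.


Via rank(M_{q-1}∘⋯∘M_p): M ≅ I[1,1]^2, I[1,2], I[1,3], I[3,3]^2.
μ_θ-semistable layers: μ^(1)=25; μ^(2)=23/2; μ^(3)=-2; μ^(4)=-11

((0, 1, 0); (0, 1, 1); (0, 0, 2); (4, 0, 0))


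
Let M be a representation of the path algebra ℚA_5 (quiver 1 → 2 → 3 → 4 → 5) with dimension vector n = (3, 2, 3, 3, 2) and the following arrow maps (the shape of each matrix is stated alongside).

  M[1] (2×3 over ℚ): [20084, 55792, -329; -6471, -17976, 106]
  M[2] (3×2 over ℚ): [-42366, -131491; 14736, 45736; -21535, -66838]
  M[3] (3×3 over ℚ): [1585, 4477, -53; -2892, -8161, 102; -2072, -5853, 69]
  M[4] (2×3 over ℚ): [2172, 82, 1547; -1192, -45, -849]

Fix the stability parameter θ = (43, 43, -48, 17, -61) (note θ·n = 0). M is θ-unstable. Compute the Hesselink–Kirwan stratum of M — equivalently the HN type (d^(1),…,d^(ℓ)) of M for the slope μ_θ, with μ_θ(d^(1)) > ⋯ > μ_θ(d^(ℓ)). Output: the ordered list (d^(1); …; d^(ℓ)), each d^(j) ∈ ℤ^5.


Interval decomposition of M: I[1,1], I[1,4], I[1,5], I[3,5].
HN type (ℓ=6): μ^(1)=43; μ^(2)=17; μ^(3)=38/3; μ^(4)=-6/5; μ^(5)=-22; μ^(6)=-48

((1, 0, 0, 0, 0); (0, 0, 0, 1, 0); (1, 1, 1, 0, 0); (1, 1, 1, 1, 1); (0, 0, 0, 1, 1); (0, 0, 1, 0, 0))


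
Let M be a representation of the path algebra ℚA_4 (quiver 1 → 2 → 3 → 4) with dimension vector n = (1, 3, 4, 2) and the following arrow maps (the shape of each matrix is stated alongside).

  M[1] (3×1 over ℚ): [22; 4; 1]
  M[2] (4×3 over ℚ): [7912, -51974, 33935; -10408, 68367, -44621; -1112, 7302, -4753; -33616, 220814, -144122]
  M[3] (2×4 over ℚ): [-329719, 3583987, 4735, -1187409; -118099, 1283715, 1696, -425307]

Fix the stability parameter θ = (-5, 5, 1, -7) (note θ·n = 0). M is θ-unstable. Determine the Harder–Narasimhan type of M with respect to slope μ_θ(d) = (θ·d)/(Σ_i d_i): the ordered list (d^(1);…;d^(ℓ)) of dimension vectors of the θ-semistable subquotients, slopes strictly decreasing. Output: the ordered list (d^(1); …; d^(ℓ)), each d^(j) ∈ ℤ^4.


Barcode: M ≅ I[1,4], I[2,2], I[2,4], I[3,3]^2. HN layers by μ_θ (4 steps, strictly decreasing):
  μ^(1)=5; μ^(2)=1; μ^(3)=-1/3; μ^(4)=-5

((0, 1, 0, 0); (0, 0, 2, 0); (0, 2, 2, 2); (1, 0, 0, 0))


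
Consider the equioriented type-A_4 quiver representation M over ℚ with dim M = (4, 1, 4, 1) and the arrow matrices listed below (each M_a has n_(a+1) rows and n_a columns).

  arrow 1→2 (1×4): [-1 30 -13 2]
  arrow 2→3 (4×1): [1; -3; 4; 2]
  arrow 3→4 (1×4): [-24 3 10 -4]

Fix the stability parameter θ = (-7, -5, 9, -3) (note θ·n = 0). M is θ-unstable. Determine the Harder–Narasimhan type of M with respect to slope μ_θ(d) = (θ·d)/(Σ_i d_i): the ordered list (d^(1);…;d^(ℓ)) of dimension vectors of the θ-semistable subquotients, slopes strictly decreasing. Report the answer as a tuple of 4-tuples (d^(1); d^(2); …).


Barcode: M ≅ I[1,1]^3, I[1,4], I[3,3]^3. HN layers by μ_θ (4 steps, strictly decreasing):
  μ^(1)=9; μ^(2)=3; μ^(3)=-5; μ^(4)=-7

((0, 0, 3, 0); (0, 0, 1, 1); (0, 1, 0, 0); (4, 0, 0, 0))


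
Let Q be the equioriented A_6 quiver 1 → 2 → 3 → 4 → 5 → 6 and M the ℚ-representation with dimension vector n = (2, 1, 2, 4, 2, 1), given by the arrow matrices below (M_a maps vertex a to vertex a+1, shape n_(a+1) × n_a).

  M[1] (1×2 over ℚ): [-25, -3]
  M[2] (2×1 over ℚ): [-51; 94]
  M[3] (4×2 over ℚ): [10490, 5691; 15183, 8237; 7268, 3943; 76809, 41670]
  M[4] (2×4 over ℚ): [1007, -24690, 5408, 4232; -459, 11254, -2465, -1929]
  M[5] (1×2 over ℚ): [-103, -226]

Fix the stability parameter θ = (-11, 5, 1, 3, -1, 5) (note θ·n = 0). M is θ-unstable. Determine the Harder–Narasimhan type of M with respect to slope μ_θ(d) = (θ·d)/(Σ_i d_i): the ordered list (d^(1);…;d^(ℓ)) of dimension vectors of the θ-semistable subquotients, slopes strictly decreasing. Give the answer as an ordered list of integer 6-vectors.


Via rank(M_{q-1}∘⋯∘M_p): M ≅ I[1,1], I[1,6], I[3,5], I[4,4]^2.
μ_θ-semistable layers: μ^(1)=5; μ^(2)=3; μ^(3)=2; μ^(4)=1; μ^(5)=-11

((0, 0, 0, 0, 0, 1); (0, 0, 0, 2, 0, 0); (0, 1, 1, 1, 1, 0); (0, 0, 1, 1, 1, 0); (2, 0, 0, 0, 0, 0))


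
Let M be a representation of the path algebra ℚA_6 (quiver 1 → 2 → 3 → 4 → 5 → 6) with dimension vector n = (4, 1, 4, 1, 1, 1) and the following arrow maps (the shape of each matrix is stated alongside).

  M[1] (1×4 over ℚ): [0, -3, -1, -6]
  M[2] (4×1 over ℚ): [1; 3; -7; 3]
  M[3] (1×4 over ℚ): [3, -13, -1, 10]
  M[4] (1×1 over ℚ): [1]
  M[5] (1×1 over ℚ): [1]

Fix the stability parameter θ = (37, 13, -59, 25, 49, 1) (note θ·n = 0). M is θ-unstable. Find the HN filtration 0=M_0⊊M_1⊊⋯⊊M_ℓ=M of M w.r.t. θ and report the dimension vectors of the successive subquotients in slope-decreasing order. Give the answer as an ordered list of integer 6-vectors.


Barcode: M ≅ I[1,1]^3, I[1,6], I[3,3]^3. HN layers by μ_θ (4 steps, strictly decreasing):
  μ^(1)=37; μ^(2)=25; μ^(3)=-3; μ^(4)=-59

((3, 0, 0, 0, 0, 0); (0, 0, 0, 1, 1, 1); (1, 1, 1, 0, 0, 0); (0, 0, 3, 0, 0, 0))


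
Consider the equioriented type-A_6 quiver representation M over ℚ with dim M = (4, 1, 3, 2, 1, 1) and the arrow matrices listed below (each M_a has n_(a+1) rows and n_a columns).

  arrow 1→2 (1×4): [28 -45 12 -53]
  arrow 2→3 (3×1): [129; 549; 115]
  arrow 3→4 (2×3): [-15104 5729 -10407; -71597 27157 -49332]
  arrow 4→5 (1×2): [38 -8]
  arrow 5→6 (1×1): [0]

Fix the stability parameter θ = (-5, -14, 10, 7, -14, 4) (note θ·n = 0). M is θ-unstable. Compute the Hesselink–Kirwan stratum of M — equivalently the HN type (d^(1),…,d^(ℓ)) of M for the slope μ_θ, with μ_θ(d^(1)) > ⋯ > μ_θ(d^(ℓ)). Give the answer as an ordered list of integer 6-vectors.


Via rank(M_{q-1}∘⋯∘M_p): M ≅ I[1,1]^3, I[1,3], I[3,4], I[3,5], I[6,6].
μ_θ-semistable layers: μ^(1)=10; μ^(2)=17/2; μ^(3)=4; μ^(4)=1; μ^(5)=-5; μ^(6)=-19/2

((0, 0, 1, 0, 0, 0); (0, 0, 1, 1, 0, 0); (0, 0, 0, 0, 0, 1); (0, 0, 1, 1, 1, 0); (3, 0, 0, 0, 0, 0); (1, 1, 0, 0, 0, 0))


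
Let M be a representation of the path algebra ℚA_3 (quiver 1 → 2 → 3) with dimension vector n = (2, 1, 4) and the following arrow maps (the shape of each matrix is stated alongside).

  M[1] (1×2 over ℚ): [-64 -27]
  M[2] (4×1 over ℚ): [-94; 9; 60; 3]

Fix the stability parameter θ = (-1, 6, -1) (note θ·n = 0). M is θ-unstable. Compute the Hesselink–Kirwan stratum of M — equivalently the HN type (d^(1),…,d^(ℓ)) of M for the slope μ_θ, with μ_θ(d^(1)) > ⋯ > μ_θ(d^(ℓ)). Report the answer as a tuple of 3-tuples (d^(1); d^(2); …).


Via rank(M_{q-1}∘⋯∘M_p): M ≅ I[1,1], I[1,3], I[3,3]^3.
μ_θ-semistable layers: μ^(1)=5/2; μ^(2)=-1

((0, 1, 1); (2, 0, 3))


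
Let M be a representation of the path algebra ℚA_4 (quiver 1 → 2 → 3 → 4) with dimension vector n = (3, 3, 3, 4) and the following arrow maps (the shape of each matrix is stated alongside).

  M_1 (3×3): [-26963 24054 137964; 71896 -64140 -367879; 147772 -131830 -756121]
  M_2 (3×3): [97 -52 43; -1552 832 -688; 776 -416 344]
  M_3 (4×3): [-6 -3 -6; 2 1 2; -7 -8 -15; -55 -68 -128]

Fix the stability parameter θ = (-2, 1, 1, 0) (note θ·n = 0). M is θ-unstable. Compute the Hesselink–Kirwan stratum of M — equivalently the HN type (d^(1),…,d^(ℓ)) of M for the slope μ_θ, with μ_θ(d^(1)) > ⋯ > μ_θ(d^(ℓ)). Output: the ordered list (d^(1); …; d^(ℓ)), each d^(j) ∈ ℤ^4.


Via rank(M_{q-1}∘⋯∘M_p): M ≅ I[1,2]^2, I[1,4], I[3,4]^2, I[4,4].
μ_θ-semistable layers: μ^(1)=1; μ^(2)=2/3; μ^(3)=1/2; μ^(4)=0; μ^(5)=-2

((0, 2, 0, 0); (0, 1, 1, 1); (0, 0, 2, 2); (0, 0, 0, 1); (3, 0, 0, 0))


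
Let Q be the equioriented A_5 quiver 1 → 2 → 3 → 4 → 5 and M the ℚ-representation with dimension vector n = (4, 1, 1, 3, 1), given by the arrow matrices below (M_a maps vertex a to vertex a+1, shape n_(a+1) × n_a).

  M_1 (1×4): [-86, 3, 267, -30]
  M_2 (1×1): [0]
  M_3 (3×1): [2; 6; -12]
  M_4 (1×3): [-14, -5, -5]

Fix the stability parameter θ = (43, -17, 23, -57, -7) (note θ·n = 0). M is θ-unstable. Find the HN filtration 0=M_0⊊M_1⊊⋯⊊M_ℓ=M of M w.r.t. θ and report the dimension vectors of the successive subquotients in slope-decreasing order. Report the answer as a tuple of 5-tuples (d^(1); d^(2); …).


Via rank(M_{q-1}∘⋯∘M_p): M ≅ I[1,1]^3, I[1,2], I[3,5], I[4,4]^2.
μ_θ-semistable layers: μ^(1)=43; μ^(2)=13; μ^(3)=-7; μ^(4)=-17; μ^(5)=-57

((3, 0, 0, 0, 0); (1, 1, 0, 0, 0); (0, 0, 0, 0, 1); (0, 0, 1, 1, 0); (0, 0, 0, 2, 0))


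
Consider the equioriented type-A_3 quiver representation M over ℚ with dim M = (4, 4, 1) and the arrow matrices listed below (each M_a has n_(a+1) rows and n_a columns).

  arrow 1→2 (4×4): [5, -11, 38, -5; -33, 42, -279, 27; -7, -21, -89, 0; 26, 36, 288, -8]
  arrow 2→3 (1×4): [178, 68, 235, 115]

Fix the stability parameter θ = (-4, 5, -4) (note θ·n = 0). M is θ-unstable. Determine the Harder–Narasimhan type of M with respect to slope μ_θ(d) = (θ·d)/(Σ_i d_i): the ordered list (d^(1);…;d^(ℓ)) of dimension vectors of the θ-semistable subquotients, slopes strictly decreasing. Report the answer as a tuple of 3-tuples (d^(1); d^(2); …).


Interval decomposition of M: I[1,1], I[1,2]^2, I[1,3], I[2,2].
HN type (ℓ=3): μ^(1)=5; μ^(2)=1/2; μ^(3)=-4

((0, 3, 0); (0, 1, 1); (4, 0, 0))


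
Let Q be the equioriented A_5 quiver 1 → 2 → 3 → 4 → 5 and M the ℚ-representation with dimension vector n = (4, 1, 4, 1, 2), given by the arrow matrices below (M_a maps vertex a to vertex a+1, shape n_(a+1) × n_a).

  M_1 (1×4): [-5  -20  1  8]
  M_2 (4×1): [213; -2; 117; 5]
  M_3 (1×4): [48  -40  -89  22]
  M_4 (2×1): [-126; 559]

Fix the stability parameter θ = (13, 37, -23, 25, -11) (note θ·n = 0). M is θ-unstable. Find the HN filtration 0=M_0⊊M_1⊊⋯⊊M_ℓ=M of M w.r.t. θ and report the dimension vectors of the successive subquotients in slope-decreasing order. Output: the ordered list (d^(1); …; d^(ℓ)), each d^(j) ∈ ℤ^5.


Barcode: M ≅ I[1,1]^3, I[1,5], I[3,3]^3, I[5,5]. HN layers by μ_θ (4 steps, strictly decreasing):
  μ^(1)=13; μ^(2)=41/5; μ^(3)=-11; μ^(4)=-23

((3, 0, 0, 0, 0); (1, 1, 1, 1, 1); (0, 0, 0, 0, 1); (0, 0, 3, 0, 0))


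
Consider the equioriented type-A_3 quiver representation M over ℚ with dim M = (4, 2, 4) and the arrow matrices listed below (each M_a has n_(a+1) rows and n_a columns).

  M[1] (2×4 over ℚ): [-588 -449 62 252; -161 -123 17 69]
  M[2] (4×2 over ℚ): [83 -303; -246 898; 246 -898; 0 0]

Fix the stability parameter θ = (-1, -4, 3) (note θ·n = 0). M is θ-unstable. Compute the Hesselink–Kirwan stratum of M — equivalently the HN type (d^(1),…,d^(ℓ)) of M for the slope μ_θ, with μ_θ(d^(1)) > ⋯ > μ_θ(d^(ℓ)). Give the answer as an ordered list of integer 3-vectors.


Barcode: M ≅ I[1,1]^2, I[1,3]^2, I[3,3]^2. HN layers by μ_θ (3 steps, strictly decreasing):
  μ^(1)=3; μ^(2)=-1; μ^(3)=-5/2

((0, 0, 4); (2, 0, 0); (2, 2, 0))


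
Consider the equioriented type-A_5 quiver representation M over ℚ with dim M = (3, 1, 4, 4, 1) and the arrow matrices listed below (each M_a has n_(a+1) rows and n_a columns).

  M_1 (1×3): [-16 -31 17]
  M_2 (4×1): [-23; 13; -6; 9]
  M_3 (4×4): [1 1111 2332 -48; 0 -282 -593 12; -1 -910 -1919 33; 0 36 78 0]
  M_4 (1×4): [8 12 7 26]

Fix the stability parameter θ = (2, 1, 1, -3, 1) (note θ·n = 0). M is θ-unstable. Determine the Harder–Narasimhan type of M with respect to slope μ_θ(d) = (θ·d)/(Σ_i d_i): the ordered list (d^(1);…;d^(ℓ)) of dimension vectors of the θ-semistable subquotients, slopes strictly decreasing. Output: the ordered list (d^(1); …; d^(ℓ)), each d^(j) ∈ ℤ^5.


Via rank(M_{q-1}∘⋯∘M_p): M ≅ I[1,1]^2, I[1,5], I[3,3], I[3,4]^2, I[4,4].
μ_θ-semistable layers: μ^(1)=2; μ^(2)=1; μ^(3)=1/4; μ^(4)=-1; μ^(5)=-3

((2, 0, 0, 0, 0); (0, 0, 1, 0, 1); (1, 1, 1, 1, 0); (0, 0, 2, 2, 0); (0, 0, 0, 1, 0))


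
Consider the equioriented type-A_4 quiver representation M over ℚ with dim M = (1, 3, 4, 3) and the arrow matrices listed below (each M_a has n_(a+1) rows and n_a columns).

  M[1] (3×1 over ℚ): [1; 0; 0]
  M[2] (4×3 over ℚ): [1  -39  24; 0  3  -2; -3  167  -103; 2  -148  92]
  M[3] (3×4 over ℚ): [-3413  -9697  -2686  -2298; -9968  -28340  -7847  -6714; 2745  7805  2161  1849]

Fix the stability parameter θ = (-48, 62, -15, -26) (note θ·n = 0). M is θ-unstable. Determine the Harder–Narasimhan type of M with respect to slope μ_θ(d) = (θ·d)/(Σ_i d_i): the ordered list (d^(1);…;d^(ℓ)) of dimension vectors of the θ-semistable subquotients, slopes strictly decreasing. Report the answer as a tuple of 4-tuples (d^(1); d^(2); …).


Barcode: M ≅ I[1,4], I[2,3], I[2,4], I[3,4]. HN layers by μ_θ (4 steps, strictly decreasing):
  μ^(1)=47/2; μ^(2)=7; μ^(3)=-41/2; μ^(4)=-48

((0, 1, 1, 0); (0, 2, 2, 2); (0, 0, 1, 1); (1, 0, 0, 0))


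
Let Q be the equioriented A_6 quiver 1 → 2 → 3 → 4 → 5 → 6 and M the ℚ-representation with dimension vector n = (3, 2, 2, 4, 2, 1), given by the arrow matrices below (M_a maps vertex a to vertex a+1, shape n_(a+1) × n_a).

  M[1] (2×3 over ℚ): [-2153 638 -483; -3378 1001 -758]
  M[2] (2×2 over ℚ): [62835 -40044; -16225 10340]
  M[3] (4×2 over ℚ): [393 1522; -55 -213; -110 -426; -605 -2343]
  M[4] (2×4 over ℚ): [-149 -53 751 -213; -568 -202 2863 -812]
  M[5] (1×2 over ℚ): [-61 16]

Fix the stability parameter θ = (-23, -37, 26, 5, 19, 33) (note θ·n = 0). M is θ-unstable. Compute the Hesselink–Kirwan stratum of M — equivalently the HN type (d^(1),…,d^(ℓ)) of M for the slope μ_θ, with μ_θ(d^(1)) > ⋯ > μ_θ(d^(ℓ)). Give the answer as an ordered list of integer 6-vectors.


Interval decomposition of M: I[1,1], I[1,2], I[1,6], I[3,4], I[4,4], I[4,5].
HN type (ℓ=6): μ^(1)=33; μ^(2)=19; μ^(3)=31/2; μ^(4)=5; μ^(5)=-23; μ^(6)=-30

((0, 0, 0, 0, 0, 1); (0, 0, 0, 0, 2, 0); (0, 0, 2, 2, 0, 0); (0, 0, 0, 2, 0, 0); (1, 0, 0, 0, 0, 0); (2, 2, 0, 0, 0, 0))


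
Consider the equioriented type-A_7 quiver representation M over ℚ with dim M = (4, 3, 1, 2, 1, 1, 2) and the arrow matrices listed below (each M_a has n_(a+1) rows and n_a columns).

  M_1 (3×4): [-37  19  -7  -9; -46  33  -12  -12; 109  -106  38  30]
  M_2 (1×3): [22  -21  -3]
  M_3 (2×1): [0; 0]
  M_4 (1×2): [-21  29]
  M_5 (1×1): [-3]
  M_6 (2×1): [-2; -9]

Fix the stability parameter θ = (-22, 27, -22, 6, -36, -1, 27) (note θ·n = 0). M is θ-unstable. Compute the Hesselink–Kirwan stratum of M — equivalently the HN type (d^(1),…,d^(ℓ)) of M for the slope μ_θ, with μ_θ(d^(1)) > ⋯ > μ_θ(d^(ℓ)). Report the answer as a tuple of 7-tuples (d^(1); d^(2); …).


Via rank(M_{q-1}∘⋯∘M_p): M ≅ I[1,1], I[1,2]^2, I[1,3], I[4,4], I[4,7], I[7,7].
μ_θ-semistable layers: μ^(1)=27; μ^(2)=6; μ^(3)=5/2; μ^(4)=-1; μ^(5)=-15; μ^(6)=-22

((0, 2, 0, 0, 0, 0, 2); (0, 0, 0, 1, 0, 0, 0); (0, 1, 1, 0, 0, 0, 0); (0, 0, 0, 0, 0, 1, 0); (0, 0, 0, 1, 1, 0, 0); (4, 0, 0, 0, 0, 0, 0))


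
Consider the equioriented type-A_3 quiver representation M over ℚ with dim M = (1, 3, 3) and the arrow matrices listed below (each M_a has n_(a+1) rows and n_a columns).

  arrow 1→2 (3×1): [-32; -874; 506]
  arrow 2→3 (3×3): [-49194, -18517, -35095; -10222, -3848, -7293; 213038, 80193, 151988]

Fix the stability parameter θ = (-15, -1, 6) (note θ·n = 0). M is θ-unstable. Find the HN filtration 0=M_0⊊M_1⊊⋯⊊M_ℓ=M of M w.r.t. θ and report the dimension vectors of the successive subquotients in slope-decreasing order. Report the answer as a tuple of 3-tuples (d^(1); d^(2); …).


Barcode: M ≅ I[1,3], I[2,3]^2. HN layers by μ_θ (3 steps, strictly decreasing):
  μ^(1)=6; μ^(2)=-1; μ^(3)=-15

((0, 0, 3); (0, 3, 0); (1, 0, 0))


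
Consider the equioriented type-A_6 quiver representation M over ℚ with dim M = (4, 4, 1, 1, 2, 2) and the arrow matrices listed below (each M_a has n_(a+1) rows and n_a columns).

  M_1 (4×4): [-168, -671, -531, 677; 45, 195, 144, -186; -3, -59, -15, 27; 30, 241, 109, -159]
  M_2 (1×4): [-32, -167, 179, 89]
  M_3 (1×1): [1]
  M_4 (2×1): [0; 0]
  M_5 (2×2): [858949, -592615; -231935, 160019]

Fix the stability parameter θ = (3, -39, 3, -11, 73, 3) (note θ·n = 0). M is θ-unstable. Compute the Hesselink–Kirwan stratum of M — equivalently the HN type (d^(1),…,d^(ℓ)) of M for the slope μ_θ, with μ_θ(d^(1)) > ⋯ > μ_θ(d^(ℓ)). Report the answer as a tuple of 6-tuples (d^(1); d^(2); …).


Barcode: M ≅ I[1,1], I[1,2]^2, I[1,4], I[2,2], I[5,6]^2. HN layers by μ_θ (5 steps, strictly decreasing):
  μ^(1)=38; μ^(2)=3; μ^(3)=-4; μ^(4)=-18; μ^(5)=-39

((0, 0, 0, 0, 2, 2); (1, 0, 0, 0, 0, 0); (0, 0, 1, 1, 0, 0); (3, 3, 0, 0, 0, 0); (0, 1, 0, 0, 0, 0))


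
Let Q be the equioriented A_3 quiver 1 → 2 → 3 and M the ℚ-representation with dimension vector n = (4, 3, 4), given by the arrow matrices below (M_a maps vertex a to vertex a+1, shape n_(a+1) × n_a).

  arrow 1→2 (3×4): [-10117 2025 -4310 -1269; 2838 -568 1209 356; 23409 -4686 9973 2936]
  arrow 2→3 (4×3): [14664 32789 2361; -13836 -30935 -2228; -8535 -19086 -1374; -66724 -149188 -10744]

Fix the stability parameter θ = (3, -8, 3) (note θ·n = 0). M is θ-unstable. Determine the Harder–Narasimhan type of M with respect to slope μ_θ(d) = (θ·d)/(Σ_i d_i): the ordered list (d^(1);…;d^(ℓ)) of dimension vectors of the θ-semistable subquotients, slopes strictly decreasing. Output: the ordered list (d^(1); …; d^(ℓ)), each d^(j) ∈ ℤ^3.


Barcode: M ≅ I[1,1], I[1,3]^3, I[3,3]. HN layers by μ_θ (2 steps, strictly decreasing):
  μ^(1)=3; μ^(2)=-5/2

((1, 0, 4); (3, 3, 0))


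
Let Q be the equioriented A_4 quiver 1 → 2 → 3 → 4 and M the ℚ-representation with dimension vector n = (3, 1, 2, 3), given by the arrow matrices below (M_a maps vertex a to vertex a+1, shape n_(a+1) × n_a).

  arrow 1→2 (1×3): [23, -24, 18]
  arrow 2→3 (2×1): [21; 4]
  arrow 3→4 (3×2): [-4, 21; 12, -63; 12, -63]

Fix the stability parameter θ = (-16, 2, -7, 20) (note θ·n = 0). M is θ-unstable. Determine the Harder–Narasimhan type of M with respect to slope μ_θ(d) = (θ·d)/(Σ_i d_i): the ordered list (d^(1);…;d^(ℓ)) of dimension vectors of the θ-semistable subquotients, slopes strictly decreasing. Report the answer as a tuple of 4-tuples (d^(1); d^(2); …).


Interval decomposition of M: I[1,1]^2, I[1,3], I[3,4], I[4,4]^2.
HN type (ℓ=4): μ^(1)=20; μ^(2)=-5/2; μ^(3)=-7; μ^(4)=-16

((0, 0, 0, 3); (0, 1, 1, 0); (0, 0, 1, 0); (3, 0, 0, 0))


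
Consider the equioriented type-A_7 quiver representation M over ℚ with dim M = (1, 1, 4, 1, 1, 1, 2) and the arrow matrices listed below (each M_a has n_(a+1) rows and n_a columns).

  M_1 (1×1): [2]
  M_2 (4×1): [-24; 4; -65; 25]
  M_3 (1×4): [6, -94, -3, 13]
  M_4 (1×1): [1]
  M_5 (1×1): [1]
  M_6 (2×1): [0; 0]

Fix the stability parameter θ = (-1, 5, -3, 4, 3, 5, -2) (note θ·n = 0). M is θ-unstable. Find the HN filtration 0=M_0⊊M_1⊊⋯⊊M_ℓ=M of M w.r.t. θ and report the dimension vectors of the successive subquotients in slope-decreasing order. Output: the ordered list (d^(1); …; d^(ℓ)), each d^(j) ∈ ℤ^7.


Barcode: M ≅ I[1,3], I[3,3]^2, I[3,6], I[7,7]^2. HN layers by μ_θ (6 steps, strictly decreasing):
  μ^(1)=5; μ^(2)=7/2; μ^(3)=1; μ^(4)=-1; μ^(5)=-2; μ^(6)=-3

((0, 0, 0, 0, 0, 1, 0); (0, 0, 0, 1, 1, 0, 0); (0, 1, 1, 0, 0, 0, 0); (1, 0, 0, 0, 0, 0, 0); (0, 0, 0, 0, 0, 0, 2); (0, 0, 3, 0, 0, 0, 0))


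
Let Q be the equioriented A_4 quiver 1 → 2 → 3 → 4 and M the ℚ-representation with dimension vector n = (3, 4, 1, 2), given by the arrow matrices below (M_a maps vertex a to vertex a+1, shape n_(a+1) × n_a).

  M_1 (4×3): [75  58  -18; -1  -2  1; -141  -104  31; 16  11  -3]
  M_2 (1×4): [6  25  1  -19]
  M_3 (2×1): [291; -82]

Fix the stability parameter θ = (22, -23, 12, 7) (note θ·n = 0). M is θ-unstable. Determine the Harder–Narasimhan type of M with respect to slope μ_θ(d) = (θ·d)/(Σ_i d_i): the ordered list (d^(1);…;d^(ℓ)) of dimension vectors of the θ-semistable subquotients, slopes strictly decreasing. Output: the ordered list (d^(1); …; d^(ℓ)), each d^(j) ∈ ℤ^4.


Barcode: M ≅ I[1,2]^2, I[1,4], I[2,2], I[4,4]. HN layers by μ_θ (4 steps, strictly decreasing):
  μ^(1)=19/2; μ^(2)=7; μ^(3)=-1/2; μ^(4)=-23

((0, 0, 1, 1); (0, 0, 0, 1); (3, 3, 0, 0); (0, 1, 0, 0))


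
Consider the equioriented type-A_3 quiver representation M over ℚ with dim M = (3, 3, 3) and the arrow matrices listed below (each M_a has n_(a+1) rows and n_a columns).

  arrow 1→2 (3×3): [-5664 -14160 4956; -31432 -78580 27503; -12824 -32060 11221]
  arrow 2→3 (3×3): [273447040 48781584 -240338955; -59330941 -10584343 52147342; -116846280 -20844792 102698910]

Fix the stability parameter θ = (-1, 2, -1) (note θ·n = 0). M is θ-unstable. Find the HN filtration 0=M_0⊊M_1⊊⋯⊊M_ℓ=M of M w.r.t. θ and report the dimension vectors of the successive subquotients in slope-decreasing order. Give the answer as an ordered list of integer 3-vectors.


Barcode: M ≅ I[1,1]^2, I[1,3], I[2,2], I[2,3], I[3,3]. HN layers by μ_θ (3 steps, strictly decreasing):
  μ^(1)=2; μ^(2)=1/2; μ^(3)=-1

((0, 1, 0); (0, 2, 2); (3, 0, 1))


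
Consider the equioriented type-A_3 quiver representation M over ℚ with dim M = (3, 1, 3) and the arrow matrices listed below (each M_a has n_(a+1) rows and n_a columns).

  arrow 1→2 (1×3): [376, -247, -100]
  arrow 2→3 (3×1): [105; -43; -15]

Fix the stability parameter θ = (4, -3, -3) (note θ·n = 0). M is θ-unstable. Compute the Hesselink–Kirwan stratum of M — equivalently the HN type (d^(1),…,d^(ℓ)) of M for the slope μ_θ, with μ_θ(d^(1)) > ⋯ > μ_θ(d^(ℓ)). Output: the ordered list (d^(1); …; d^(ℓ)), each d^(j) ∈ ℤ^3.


Barcode: M ≅ I[1,1]^2, I[1,3], I[3,3]^2. HN layers by μ_θ (3 steps, strictly decreasing):
  μ^(1)=4; μ^(2)=-2/3; μ^(3)=-3

((2, 0, 0); (1, 1, 1); (0, 0, 2))


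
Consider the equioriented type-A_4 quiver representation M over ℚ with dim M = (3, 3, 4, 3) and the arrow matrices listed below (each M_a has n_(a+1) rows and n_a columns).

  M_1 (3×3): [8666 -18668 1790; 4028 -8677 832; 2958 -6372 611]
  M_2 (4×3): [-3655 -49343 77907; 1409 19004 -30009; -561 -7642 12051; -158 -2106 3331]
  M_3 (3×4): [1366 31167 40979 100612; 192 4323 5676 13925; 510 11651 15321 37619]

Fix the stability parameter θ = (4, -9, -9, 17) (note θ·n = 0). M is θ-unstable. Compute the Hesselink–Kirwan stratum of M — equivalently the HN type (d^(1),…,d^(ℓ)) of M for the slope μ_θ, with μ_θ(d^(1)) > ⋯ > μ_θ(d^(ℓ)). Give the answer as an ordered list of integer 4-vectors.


Interval decomposition of M: I[1,3], I[1,4]^2, I[3,4].
HN type (ℓ=3): μ^(1)=17; μ^(2)=-14/3; μ^(3)=-9

((0, 0, 0, 3); (3, 3, 3, 0); (0, 0, 1, 0))


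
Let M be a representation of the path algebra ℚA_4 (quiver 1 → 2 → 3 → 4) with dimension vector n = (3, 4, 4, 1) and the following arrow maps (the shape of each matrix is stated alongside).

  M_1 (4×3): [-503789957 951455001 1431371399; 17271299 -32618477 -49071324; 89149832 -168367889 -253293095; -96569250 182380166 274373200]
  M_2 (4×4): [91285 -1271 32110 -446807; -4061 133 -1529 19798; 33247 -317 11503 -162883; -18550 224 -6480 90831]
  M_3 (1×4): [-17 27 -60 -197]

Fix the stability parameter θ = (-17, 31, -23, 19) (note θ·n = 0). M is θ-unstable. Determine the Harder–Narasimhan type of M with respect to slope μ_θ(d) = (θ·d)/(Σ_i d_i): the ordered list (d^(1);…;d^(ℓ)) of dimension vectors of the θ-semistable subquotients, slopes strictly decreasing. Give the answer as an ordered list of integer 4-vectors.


Interval decomposition of M: I[1,2], I[1,3], I[1,4], I[2,3], I[3,3].
HN type (ℓ=5): μ^(1)=31; μ^(2)=19; μ^(3)=4; μ^(4)=-17; μ^(5)=-23

((0, 1, 0, 0); (0, 0, 0, 1); (0, 3, 3, 0); (3, 0, 0, 0); (0, 0, 1, 0))


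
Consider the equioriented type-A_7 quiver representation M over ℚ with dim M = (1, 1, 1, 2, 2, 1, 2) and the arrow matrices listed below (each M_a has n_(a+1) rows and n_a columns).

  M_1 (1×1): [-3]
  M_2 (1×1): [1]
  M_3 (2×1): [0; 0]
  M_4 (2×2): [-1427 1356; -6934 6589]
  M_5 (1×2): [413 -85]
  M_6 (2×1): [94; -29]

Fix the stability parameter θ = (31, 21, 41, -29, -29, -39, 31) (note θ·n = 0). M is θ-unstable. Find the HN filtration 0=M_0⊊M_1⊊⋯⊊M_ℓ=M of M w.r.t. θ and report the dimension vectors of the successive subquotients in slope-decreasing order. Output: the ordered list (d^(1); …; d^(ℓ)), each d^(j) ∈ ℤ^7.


Via rank(M_{q-1}∘⋯∘M_p): M ≅ I[1,3], I[4,5], I[4,7], I[7,7].
μ_θ-semistable layers: μ^(1)=41; μ^(2)=31; μ^(3)=26; μ^(4)=-29; μ^(5)=-97/3

((0, 0, 1, 0, 0, 0, 0); (0, 0, 0, 0, 0, 0, 2); (1, 1, 0, 0, 0, 0, 0); (0, 0, 0, 1, 1, 0, 0); (0, 0, 0, 1, 1, 1, 0))


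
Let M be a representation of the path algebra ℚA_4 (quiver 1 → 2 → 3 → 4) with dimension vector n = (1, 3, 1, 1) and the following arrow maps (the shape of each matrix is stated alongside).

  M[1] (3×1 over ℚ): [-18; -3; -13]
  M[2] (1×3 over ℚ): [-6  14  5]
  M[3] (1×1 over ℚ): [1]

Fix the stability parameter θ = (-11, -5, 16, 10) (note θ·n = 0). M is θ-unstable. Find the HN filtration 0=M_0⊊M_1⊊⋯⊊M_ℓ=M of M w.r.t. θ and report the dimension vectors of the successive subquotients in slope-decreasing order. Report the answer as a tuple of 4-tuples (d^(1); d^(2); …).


Barcode: M ≅ I[1,4], I[2,2]^2. HN layers by μ_θ (3 steps, strictly decreasing):
  μ^(1)=13; μ^(2)=-5; μ^(3)=-11

((0, 0, 1, 1); (0, 3, 0, 0); (1, 0, 0, 0))


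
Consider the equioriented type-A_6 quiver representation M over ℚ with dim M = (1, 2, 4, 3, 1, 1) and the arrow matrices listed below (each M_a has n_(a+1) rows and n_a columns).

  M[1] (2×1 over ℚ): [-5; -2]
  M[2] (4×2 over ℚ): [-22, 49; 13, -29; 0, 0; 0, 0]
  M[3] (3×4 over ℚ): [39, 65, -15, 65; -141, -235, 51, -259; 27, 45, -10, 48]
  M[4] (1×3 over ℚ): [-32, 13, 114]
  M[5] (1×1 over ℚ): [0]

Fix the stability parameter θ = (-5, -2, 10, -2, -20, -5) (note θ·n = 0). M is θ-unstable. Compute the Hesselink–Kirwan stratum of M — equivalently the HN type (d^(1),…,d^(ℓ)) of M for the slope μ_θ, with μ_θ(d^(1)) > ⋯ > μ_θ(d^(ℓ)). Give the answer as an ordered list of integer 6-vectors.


Interval decomposition of M: I[1,5], I[2,3], I[3,4]^2, I[6,6].
HN type (ℓ=5): μ^(1)=10; μ^(2)=4; μ^(3)=-2; μ^(4)=-7/2; μ^(5)=-5

((0, 0, 1, 0, 0, 0); (0, 0, 2, 2, 0, 0); (0, 1, 0, 0, 0, 0); (0, 1, 1, 1, 1, 0); (1, 0, 0, 0, 0, 1))


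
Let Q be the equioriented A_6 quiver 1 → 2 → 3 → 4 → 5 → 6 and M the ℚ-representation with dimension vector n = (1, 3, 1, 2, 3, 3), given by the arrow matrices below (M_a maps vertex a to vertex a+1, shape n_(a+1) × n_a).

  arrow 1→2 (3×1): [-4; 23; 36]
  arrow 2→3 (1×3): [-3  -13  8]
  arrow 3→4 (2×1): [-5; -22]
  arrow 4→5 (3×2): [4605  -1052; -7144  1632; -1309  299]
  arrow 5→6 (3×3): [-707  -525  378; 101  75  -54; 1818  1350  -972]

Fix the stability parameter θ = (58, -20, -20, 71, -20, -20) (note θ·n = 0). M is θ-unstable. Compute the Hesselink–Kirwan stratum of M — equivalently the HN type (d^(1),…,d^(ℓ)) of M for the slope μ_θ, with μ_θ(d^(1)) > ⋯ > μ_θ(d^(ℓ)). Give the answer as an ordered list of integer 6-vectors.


Via rank(M_{q-1}∘⋯∘M_p): M ≅ I[1,6], I[2,2]^2, I[4,5], I[5,5], I[6,6]^2.
μ_θ-semistable layers: μ^(1)=51/2; μ^(2)=31/3; μ^(3)=6; μ^(4)=-20

((0, 0, 0, 1, 1, 0); (0, 0, 0, 1, 1, 1); (1, 1, 1, 0, 0, 0); (0, 2, 0, 0, 1, 2))


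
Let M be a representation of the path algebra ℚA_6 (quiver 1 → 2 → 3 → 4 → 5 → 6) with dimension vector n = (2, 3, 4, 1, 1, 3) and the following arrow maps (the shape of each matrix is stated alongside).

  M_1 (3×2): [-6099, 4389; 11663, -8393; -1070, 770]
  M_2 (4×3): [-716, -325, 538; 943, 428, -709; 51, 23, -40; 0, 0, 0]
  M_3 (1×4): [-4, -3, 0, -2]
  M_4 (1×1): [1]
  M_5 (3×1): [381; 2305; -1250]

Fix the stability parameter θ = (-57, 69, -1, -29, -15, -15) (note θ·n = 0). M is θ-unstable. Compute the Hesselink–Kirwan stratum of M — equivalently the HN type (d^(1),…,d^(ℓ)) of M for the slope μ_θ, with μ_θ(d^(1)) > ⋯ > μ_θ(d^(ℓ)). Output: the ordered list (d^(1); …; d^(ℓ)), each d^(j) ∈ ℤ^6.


Barcode: M ≅ I[1,1], I[1,6], I[2,3]^2, I[3,3], I[6,6]^2. HN layers by μ_θ (5 steps, strictly decreasing):
  μ^(1)=34; μ^(2)=9/5; μ^(3)=-1; μ^(4)=-15; μ^(5)=-57

((0, 2, 2, 0, 0, 0); (0, 1, 1, 1, 1, 1); (0, 0, 1, 0, 0, 0); (0, 0, 0, 0, 0, 2); (2, 0, 0, 0, 0, 0))


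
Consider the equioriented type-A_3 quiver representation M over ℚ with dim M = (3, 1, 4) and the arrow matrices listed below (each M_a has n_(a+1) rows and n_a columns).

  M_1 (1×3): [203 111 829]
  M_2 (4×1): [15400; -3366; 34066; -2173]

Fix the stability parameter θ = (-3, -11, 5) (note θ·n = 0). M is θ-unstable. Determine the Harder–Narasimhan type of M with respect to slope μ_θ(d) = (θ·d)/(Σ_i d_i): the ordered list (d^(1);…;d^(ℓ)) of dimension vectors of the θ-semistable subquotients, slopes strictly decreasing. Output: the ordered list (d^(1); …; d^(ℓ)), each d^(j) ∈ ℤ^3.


Via rank(M_{q-1}∘⋯∘M_p): M ≅ I[1,1]^2, I[1,3], I[3,3]^3.
μ_θ-semistable layers: μ^(1)=5; μ^(2)=-3; μ^(3)=-7

((0, 0, 4); (2, 0, 0); (1, 1, 0))


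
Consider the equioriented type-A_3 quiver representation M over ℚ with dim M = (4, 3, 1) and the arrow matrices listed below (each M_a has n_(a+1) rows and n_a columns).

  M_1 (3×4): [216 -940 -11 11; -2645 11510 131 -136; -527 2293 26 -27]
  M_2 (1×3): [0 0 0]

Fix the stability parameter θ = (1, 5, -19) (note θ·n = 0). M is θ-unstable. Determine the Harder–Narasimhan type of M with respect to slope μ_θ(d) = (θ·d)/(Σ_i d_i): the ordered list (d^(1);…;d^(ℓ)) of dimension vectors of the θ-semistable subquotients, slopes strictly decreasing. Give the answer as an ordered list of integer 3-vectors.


Barcode: M ≅ I[1,1], I[1,2]^3, I[3,3]. HN layers by μ_θ (3 steps, strictly decreasing):
  μ^(1)=5; μ^(2)=1; μ^(3)=-19

((0, 3, 0); (4, 0, 0); (0, 0, 1))


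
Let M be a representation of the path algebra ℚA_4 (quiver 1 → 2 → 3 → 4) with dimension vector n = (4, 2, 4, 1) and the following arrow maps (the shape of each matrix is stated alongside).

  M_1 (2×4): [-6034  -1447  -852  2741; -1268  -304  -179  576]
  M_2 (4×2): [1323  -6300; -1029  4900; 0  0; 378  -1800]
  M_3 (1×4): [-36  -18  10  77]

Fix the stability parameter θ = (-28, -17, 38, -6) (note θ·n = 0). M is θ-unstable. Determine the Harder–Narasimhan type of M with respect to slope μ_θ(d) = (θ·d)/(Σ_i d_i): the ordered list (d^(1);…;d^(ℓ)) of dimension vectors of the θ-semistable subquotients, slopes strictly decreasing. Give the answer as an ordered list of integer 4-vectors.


Via rank(M_{q-1}∘⋯∘M_p): M ≅ I[1,1]^2, I[1,2], I[1,3], I[3,3]^2, I[3,4].
μ_θ-semistable layers: μ^(1)=38; μ^(2)=16; μ^(3)=-17; μ^(4)=-28

((0, 0, 3, 0); (0, 0, 1, 1); (0, 2, 0, 0); (4, 0, 0, 0))


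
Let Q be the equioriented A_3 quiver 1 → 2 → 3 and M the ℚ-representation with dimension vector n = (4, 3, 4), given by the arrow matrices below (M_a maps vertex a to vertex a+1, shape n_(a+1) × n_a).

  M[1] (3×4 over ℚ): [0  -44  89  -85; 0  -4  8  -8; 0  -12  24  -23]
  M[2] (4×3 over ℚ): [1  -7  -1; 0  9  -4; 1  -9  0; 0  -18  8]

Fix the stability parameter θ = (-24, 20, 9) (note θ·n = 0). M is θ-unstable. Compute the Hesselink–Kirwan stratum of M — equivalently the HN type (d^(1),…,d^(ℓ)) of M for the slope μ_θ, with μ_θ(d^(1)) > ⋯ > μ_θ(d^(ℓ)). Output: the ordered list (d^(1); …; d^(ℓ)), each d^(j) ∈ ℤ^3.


Barcode: M ≅ I[1,1], I[1,3]^3, I[3,3]. HN layers by μ_θ (3 steps, strictly decreasing):
  μ^(1)=29/2; μ^(2)=9; μ^(3)=-24

((0, 3, 3); (0, 0, 1); (4, 0, 0))
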